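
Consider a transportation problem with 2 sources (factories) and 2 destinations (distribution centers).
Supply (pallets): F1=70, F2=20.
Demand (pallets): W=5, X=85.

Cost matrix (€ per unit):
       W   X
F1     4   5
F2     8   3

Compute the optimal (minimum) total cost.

Optimal allocation:
  F1->W: 5 pallets
  F1->X: 65 pallets
  F2->X: 20 pallets
Total cost = €405.

405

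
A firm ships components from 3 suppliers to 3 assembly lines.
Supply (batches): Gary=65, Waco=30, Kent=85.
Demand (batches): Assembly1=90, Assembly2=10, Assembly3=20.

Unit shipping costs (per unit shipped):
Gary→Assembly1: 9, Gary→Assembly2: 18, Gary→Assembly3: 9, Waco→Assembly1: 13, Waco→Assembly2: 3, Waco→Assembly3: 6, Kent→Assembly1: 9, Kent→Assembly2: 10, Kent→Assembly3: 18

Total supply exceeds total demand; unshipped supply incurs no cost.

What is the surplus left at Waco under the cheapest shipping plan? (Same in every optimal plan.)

0

Minimum-cost shipments:
  Gary to Assembly1: 5 × 9 = 45
  Waco to Assembly2: 10 × 3 = 30
  Waco to Assembly3: 20 × 6 = 120
  Kent to Assembly1: 85 × 9 = 765
Total cost = 960.
Waco ships 30 of its 30, leaving 0.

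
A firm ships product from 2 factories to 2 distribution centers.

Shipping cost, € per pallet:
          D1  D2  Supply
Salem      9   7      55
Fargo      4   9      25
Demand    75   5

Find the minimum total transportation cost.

585

An optimal shipping plan:
  Salem to D1: 50 × €9 = €450
  Salem to D2: 5 × €7 = €35
  Fargo to D1: 25 × €4 = €100
Total = 450 + 35 + 100 = €585.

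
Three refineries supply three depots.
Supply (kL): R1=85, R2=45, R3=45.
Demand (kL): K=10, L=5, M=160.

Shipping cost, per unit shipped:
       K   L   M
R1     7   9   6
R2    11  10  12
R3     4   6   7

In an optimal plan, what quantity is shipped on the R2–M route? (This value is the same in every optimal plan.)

40

Optimal shipments:
  R1→M: 85 × 6 = 510
  R2→L: 5 × 10 = 50
  R2→M: 40 × 12 = 480
  R3→K: 10 × 4 = 40
  R3→M: 35 × 7 = 245
Total cost = 1325.
So R2→M carries 40 kL.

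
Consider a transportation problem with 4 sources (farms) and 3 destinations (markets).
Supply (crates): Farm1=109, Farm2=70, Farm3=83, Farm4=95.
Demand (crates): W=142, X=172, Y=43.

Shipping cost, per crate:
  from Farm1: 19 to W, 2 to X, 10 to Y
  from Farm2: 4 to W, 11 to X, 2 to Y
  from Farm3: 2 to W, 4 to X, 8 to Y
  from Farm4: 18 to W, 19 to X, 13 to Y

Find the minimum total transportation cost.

Optimal allocation:
  Farm1–X: 109 × 2 = 218
  Farm2–W: 70 × 4 = 280
  Farm3–W: 72 × 2 = 144
  Farm3–X: 11 × 4 = 44
  Farm4–X: 52 × 19 = 988
  Farm4–Y: 43 × 13 = 559
Total = 218 + 280 + 144 + 44 + 988 + 559 = 2233.
(Supply check: Farm1 ships 109; Farm2 ships 70; Farm3 ships 83; Farm4 ships 95.)

2233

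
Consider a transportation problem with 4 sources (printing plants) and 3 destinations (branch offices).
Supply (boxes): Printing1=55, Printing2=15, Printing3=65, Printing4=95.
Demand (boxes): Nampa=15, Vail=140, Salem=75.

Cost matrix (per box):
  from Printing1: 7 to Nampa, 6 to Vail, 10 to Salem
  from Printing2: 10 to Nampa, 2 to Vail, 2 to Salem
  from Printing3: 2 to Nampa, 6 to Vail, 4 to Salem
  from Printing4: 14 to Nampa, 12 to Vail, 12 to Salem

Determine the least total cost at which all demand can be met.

An optimal shipping plan:
  Printing1–Vail: 55 boxes
  Printing2–Salem: 15 boxes
  Printing3–Nampa: 15 boxes
  Printing3–Salem: 50 boxes
  Printing4–Vail: 85 boxes
  Printing4–Salem: 10 boxes
Total cost = 1730.

1730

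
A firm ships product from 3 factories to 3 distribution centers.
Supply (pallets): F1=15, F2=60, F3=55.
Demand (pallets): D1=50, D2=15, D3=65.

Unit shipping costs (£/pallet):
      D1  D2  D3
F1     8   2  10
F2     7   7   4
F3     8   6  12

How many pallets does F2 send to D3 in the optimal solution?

60

The minimum-cost plan:
  F1 to D2: 15 × £2 = £30
  F2 to D3: 60 × £4 = £240
  F3 to D1: 50 × £8 = £400
  F3 to D3: 5 × £12 = £60
Total cost = £730.
So F2→D3 carries 60 pallets.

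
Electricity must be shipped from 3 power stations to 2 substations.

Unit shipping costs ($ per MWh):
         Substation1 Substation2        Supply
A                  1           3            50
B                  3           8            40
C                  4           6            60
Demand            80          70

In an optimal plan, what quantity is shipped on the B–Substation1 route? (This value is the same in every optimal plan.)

40

Optimal shipments:
  A–Substation1: 40 × $1 = $40
  A–Substation2: 10 × $3 = $30
  B–Substation1: 40 × $3 = $120
  C–Substation2: 60 × $6 = $360
Total cost = $550.
So B→Substation1 carries 40 MWh.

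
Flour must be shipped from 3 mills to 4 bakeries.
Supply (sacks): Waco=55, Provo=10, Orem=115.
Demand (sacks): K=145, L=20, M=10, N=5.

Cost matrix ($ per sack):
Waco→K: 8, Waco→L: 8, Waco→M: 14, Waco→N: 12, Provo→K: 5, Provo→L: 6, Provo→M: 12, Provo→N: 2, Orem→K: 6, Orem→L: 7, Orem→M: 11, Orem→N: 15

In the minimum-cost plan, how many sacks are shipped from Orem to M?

Solving gives:
  Waco->K: 35 × $8 = $280
  Waco->L: 20 × $8 = $160
  Provo->K: 5 × $5 = $25
  Provo->N: 5 × $2 = $10
  Orem->K: 105 × $6 = $630
  Orem->M: 10 × $11 = $110
Total cost = $1215.
So Orem→M carries 10 sacks.

10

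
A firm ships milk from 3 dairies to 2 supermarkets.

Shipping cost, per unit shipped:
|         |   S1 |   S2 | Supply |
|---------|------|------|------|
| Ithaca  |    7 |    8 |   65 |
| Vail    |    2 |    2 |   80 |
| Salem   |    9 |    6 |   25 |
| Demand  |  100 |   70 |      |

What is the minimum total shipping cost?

765

An optimal shipping plan:
  Ithaca to S1: 65 × 7 = 455
  Vail to S1: 35 × 2 = 70
  Vail to S2: 45 × 2 = 90
  Salem to S2: 25 × 6 = 150
Total = 455 + 70 + 90 + 150 = 765.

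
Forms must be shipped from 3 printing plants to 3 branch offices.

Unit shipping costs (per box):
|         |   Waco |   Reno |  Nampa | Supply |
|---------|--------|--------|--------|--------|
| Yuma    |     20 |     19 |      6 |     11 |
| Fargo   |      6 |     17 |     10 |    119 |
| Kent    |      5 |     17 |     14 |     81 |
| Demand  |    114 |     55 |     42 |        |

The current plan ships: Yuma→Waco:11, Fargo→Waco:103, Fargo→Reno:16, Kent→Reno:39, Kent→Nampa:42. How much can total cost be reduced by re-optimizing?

447

Current plan cost = 11·20 + 103·6 + 16·17 + 39·17 + 42·14 = 2361.
Optimal plan:
  Yuma->Nampa: 11 boxes
  Fargo->Waco: 33 boxes
  Fargo->Reno: 55 boxes
  Fargo->Nampa: 31 boxes
  Kent->Waco: 81 boxes
Optimal cost = 1914.
Saving = 2361 − 1914 = 447.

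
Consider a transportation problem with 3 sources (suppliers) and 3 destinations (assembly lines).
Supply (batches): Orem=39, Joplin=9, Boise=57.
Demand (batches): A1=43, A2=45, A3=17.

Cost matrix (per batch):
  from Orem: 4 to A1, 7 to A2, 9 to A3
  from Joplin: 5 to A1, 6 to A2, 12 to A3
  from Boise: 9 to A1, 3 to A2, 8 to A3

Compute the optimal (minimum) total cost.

457

Optimal allocation:
  Orem–A1: 34 × 4 = 136
  Orem–A3: 5 × 9 = 45
  Joplin–A1: 9 × 5 = 45
  Boise–A2: 45 × 3 = 135
  Boise–A3: 12 × 8 = 96
Total = 136 + 45 + 45 + 135 + 96 = 457.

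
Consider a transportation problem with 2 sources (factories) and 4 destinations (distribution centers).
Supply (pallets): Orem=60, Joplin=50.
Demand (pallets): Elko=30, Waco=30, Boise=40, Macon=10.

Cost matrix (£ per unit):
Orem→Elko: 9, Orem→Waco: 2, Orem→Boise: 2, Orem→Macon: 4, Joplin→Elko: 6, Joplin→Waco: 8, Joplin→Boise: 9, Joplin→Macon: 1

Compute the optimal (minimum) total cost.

Optimal allocation:
  Orem–Waco: 20 pallets
  Orem–Boise: 40 pallets
  Joplin–Elko: 30 pallets
  Joplin–Waco: 10 pallets
  Joplin–Macon: 10 pallets
Total cost = £390.

390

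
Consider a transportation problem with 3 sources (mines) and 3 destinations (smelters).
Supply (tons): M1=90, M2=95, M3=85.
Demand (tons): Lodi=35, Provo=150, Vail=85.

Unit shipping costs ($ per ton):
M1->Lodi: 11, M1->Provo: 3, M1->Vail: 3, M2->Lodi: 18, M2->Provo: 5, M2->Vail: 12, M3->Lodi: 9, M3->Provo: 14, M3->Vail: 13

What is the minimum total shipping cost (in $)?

1710

One minimum-cost allocation:
  M1–Provo: 55 × $3 = $165
  M1–Vail: 35 × $3 = $105
  M2–Provo: 95 × $5 = $475
  M3–Lodi: 35 × $9 = $315
  M3–Vail: 50 × $13 = $650
Total = 165 + 105 + 475 + 315 + 650 = $1710.
(Supply check: M1 ships 90; M2 ships 95; M3 ships 85.)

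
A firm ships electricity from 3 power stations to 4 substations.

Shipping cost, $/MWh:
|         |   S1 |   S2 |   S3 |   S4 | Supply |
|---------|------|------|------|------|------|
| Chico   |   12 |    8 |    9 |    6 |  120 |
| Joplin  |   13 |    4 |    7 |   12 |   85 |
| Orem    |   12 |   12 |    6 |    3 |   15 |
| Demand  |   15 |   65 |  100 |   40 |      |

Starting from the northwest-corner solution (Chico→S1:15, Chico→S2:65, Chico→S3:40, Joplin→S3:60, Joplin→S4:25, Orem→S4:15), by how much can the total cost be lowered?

330

Current plan cost = 15·12 + 65·8 + 40·9 + 60·7 + 25·12 + 15·3 = $1825.
Optimal plan:
  Chico–S1: 15 × $12 = $180
  Chico–S3: 65 × $9 = $585
  Chico–S4: 40 × $6 = $240
  Joplin–S2: 65 × $4 = $260
  Joplin–S3: 20 × $7 = $140
  Orem–S3: 15 × $6 = $90
Optimal cost = $1495.
Saving = 1825 − 1495 = $330.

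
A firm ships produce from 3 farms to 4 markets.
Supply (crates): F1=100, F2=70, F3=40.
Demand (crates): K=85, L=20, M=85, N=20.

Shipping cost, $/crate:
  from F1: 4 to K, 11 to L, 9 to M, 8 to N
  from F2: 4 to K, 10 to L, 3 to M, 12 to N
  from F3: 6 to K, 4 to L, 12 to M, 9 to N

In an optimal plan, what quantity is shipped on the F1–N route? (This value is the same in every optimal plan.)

Solving gives:
  F1 to K: 85 × $4 = $340
  F1 to M: 15 × $9 = $135
  F2 to M: 70 × $3 = $210
  F3 to L: 20 × $4 = $80
  F3 to N: 20 × $9 = $180
Total cost = $945.
The route F1→N is not used.

0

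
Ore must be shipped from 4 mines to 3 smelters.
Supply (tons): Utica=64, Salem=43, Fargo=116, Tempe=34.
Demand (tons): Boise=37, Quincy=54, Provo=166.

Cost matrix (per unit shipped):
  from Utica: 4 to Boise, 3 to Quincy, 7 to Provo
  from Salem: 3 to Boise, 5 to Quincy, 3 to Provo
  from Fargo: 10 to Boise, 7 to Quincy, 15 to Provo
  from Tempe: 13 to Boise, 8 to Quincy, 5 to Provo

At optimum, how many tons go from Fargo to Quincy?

Solving gives:
  Utica->Provo: 64 tons
  Salem->Provo: 43 tons
  Fargo->Boise: 37 tons
  Fargo->Quincy: 54 tons
  Fargo->Provo: 25 tons
  Tempe->Provo: 34 tons
Total cost = 1870.
So Fargo→Quincy carries 54 tons.

54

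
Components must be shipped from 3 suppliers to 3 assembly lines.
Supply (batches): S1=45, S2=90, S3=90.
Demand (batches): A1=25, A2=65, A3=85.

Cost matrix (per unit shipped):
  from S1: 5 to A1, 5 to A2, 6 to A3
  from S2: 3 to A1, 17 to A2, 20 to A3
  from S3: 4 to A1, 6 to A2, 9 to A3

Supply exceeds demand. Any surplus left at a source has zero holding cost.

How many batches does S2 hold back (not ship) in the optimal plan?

Minimum-cost shipments:
  S1 to A3: 45 × 6 = 270
  S2 to A1: 25 × 3 = 75
  S2 to A2: 15 × 17 = 255
  S3 to A2: 50 × 6 = 300
  S3 to A3: 40 × 9 = 360
Total cost = 1260.
S2 ships 40 of its 90, leaving 50.

50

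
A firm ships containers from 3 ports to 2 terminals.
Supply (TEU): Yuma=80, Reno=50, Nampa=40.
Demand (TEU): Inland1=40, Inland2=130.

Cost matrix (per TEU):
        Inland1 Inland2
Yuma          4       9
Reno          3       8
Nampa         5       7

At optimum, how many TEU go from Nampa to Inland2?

40

Solving gives:
  Yuma to Inland1: 40 TEU
  Yuma to Inland2: 40 TEU
  Reno to Inland2: 50 TEU
  Nampa to Inland2: 40 TEU
Total cost = 1200.
So Nampa→Inland2 carries 40 TEU.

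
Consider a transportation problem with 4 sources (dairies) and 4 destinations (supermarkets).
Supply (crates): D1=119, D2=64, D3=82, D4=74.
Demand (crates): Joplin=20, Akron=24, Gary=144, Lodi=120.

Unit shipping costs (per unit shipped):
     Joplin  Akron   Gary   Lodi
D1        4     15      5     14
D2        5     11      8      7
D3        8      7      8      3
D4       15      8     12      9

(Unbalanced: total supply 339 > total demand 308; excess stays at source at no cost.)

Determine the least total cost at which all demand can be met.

1637

A cheapest plan:
  D1->Gary: 119 × 5 = 595
  D2->Joplin: 20 × 5 = 100
  D2->Gary: 25 × 8 = 200
  D2->Lodi: 19 × 7 = 133
  D3->Lodi: 82 × 3 = 246
  D4->Akron: 24 × 8 = 192
  D4->Lodi: 19 × 9 = 171
Total = 595 + 100 + 200 + 133 + 246 + 192 + 171 = 1637.
(Supply check: D1 ships 119; D2 ships 64; D3 ships 82; D4 ships 43.)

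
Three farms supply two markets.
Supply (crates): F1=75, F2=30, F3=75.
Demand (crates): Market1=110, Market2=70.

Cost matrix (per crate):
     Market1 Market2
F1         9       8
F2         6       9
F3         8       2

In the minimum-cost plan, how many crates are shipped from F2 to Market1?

30

The minimum-cost plan:
  F1->Market1: 75 × 9 = 675
  F2->Market1: 30 × 6 = 180
  F3->Market1: 5 × 8 = 40
  F3->Market2: 70 × 2 = 140
Total cost = 1035.
So F2→Market1 carries 30 crates.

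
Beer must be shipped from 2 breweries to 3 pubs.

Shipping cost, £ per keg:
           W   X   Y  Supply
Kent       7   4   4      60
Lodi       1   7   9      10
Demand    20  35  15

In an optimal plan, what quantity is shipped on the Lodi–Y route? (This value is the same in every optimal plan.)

Optimal shipments:
  Kent–W: 10 kegs
  Kent–X: 35 kegs
  Kent–Y: 15 kegs
  Lodi–W: 10 kegs
Total cost = £280.
The route Lodi→Y is not used.

0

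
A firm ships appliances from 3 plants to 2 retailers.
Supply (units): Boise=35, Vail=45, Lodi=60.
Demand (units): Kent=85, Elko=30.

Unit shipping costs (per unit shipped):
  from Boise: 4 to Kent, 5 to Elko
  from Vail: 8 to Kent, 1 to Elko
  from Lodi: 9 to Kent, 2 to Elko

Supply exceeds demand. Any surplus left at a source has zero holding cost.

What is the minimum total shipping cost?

605

An optimal shipping plan:
  Boise→Kent: 35 units
  Vail→Kent: 15 units
  Vail→Elko: 30 units
  Lodi→Kent: 35 units
Total cost = 605.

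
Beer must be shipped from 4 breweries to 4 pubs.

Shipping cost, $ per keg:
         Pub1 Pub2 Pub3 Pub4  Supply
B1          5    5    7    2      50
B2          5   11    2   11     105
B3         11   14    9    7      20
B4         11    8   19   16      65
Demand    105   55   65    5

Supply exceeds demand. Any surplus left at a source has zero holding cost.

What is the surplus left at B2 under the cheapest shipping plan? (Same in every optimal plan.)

An optimal plan:
  B1 to Pub1: 50 × $5 = $250
  B2 to Pub1: 40 × $5 = $200
  B2 to Pub3: 65 × $2 = $130
  B3 to Pub1: 5 × $11 = $55
  B3 to Pub4: 5 × $7 = $35
  B4 to Pub1: 10 × $11 = $110
  B4 to Pub2: 55 × $8 = $440
Total cost = $1220.
B2 ships 105 of its 105, leaving 0.

0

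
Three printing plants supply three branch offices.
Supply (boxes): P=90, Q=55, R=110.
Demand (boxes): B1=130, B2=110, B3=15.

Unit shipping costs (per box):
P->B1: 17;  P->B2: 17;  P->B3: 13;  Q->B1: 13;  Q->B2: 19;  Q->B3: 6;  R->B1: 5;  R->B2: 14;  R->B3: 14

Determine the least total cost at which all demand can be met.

2810

An optimal shipping plan:
  P to B2: 90 × 17 = 1530
  Q to B1: 20 × 13 = 260
  Q to B2: 20 × 19 = 380
  Q to B3: 15 × 6 = 90
  R to B1: 110 × 5 = 550
Total = 1530 + 260 + 380 + 90 + 550 = 2810.
(Supply check: P ships 90; Q ships 55; R ships 110.)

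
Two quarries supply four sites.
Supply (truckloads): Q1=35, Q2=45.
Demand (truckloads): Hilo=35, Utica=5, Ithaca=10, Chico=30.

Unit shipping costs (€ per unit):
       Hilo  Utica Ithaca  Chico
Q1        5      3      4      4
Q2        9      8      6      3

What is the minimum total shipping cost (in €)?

360

One minimum-cost allocation:
  Q1→Hilo: 30 × €5 = €150
  Q1→Utica: 5 × €3 = €15
  Q2→Hilo: 5 × €9 = €45
  Q2→Ithaca: 10 × €6 = €60
  Q2→Chico: 30 × €3 = €90
Total = 150 + 15 + 45 + 60 + 90 = €360.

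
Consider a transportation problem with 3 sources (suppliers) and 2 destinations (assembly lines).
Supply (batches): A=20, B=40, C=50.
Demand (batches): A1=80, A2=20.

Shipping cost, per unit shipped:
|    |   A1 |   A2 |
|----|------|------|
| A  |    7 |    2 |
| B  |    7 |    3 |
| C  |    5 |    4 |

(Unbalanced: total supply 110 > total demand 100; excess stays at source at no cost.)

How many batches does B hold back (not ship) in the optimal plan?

Minimum-cost shipments:
  A–A2: 20 × 2 = 40
  B–A1: 30 × 7 = 210
  C–A1: 50 × 5 = 250
Total cost = 500.
B ships 30 of its 40, leaving 10.

10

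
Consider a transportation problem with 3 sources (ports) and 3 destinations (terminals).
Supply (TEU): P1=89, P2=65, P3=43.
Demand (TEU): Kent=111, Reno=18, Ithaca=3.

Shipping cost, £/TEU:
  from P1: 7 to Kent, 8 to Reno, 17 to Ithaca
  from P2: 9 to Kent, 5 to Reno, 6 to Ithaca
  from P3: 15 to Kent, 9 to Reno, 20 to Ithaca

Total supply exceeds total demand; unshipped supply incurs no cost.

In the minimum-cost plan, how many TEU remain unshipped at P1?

An optimal plan:
  P1–Kent: 89 × £7 = £623
  P2–Kent: 22 × £9 = £198
  P2–Reno: 18 × £5 = £90
  P2–Ithaca: 3 × £6 = £18
Total cost = £929.
P1 ships 89 of its 89, leaving 0.

0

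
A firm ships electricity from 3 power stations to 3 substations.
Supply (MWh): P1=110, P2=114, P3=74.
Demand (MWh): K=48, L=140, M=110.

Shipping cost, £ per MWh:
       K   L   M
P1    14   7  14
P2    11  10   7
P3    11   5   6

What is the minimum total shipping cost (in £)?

Optimal allocation:
  P1->L: 110 × £7 = £770
  P2->K: 48 × £11 = £528
  P2->M: 66 × £7 = £462
  P3->L: 30 × £5 = £150
  P3->M: 44 × £6 = £264
Total = 770 + 528 + 462 + 150 + 264 = £2174.
(Supply check: P1 ships 110; P2 ships 114; P3 ships 74.)

2174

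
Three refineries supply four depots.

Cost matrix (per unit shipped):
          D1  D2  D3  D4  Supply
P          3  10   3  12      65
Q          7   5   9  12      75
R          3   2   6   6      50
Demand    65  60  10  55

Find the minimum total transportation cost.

A cheapest plan:
  P->D1: 55 × 3 = 165
  P->D3: 10 × 3 = 30
  Q->D1: 10 × 7 = 70
  Q->D2: 60 × 5 = 300
  Q->D4: 5 × 12 = 60
  R->D4: 50 × 6 = 300
Total = 165 + 30 + 70 + 300 + 60 + 300 = 925.

925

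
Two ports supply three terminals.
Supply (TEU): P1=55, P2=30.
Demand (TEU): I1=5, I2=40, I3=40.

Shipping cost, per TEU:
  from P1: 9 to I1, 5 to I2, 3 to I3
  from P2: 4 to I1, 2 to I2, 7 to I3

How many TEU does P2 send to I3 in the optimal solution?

Optimal shipments:
  P1->I2: 15 × 5 = 75
  P1->I3: 40 × 3 = 120
  P2->I1: 5 × 4 = 20
  P2->I2: 25 × 2 = 50
Total cost = 265.
The route P2→I3 is not used.

0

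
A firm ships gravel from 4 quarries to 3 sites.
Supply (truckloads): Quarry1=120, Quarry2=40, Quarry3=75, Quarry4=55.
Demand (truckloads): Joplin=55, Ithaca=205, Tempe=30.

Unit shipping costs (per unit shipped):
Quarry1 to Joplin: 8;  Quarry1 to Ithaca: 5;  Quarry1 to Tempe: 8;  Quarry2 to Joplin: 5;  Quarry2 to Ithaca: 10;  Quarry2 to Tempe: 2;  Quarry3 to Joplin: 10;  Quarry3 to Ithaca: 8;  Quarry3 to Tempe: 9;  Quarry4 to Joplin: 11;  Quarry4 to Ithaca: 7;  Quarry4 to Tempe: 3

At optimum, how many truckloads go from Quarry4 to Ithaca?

25

Optimal shipments:
  Quarry1–Ithaca: 120 truckloads
  Quarry2–Joplin: 40 truckloads
  Quarry3–Joplin: 15 truckloads
  Quarry3–Ithaca: 60 truckloads
  Quarry4–Ithaca: 25 truckloads
  Quarry4–Tempe: 30 truckloads
Total cost = 1695.
So Quarry4→Ithaca carries 25 truckloads.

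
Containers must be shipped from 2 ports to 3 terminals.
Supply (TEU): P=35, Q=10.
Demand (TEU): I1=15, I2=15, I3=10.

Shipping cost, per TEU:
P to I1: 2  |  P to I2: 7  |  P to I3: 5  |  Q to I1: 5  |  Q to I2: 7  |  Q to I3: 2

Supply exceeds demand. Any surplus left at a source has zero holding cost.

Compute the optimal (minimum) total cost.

155

An optimal shipping plan:
  P->I1: 15 × 2 = 30
  P->I2: 15 × 7 = 105
  Q->I3: 10 × 2 = 20
Total = 30 + 105 + 20 = 155.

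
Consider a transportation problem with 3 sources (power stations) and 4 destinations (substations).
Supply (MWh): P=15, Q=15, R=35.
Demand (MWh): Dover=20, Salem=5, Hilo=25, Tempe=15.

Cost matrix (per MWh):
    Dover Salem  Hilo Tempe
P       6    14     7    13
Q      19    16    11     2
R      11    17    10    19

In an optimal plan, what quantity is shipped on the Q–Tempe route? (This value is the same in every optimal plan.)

Solving gives:
  P->Dover: 15 MWh
  Q->Tempe: 15 MWh
  R->Dover: 5 MWh
  R->Salem: 5 MWh
  R->Hilo: 25 MWh
Total cost = 510.
So Q→Tempe carries 15 MWh.

15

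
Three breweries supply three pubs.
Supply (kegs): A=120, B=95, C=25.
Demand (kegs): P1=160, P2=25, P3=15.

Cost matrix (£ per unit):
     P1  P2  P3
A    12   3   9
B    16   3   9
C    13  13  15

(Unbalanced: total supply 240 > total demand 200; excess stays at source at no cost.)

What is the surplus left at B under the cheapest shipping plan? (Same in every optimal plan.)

An optimal plan:
  A→P1: 120 × £12 = £1440
  B→P1: 15 × £16 = £240
  B→P2: 25 × £3 = £75
  B→P3: 15 × £9 = £135
  C→P1: 25 × £13 = £325
Total cost = £2215.
B ships 55 of its 95, leaving 40.

40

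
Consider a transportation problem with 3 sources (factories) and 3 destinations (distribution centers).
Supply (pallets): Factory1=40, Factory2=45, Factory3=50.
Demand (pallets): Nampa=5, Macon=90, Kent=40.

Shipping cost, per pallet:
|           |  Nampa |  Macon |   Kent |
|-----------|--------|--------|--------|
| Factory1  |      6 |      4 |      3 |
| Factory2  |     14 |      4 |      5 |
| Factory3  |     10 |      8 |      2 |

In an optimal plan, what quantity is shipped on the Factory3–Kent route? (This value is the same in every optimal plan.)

Solving gives:
  Factory1→Macon: 40 × 4 = 160
  Factory2→Macon: 45 × 4 = 180
  Factory3→Nampa: 5 × 10 = 50
  Factory3→Macon: 5 × 8 = 40
  Factory3→Kent: 40 × 2 = 80
Total cost = 510.
So Factory3→Kent carries 40 pallets.

40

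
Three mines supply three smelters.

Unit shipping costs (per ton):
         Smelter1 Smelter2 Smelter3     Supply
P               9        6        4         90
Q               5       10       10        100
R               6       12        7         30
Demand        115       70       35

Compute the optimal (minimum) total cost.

Optimal allocation:
  P→Smelter2: 70 tons
  P→Smelter3: 20 tons
  Q→Smelter1: 100 tons
  R→Smelter1: 15 tons
  R→Smelter3: 15 tons
Total cost = 1195.
(Supply check: P ships 90; Q ships 100; R ships 30.)

1195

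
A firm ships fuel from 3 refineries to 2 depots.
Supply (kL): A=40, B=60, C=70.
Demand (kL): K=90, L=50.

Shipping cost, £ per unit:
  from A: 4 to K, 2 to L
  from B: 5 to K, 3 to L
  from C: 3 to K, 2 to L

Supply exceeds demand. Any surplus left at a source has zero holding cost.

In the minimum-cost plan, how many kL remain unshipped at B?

30

An optimal plan:
  A->L: 40 × £2 = £80
  B->K: 20 × £5 = £100
  B->L: 10 × £3 = £30
  C->K: 70 × £3 = £210
Total cost = £420.
B ships 30 of its 60, leaving 30.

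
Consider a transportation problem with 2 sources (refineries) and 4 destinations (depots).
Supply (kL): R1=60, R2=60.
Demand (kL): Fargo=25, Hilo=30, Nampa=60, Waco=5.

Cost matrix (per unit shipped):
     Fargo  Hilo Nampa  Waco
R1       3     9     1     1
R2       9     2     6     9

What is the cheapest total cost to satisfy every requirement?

Optimal allocation:
  R1–Fargo: 25 × 3 = 75
  R1–Nampa: 30 × 1 = 30
  R1–Waco: 5 × 1 = 5
  R2–Hilo: 30 × 2 = 60
  R2–Nampa: 30 × 6 = 180
Total = 75 + 30 + 5 + 60 + 180 = 350.
(Supply check: R1 ships 60; R2 ships 60.)

350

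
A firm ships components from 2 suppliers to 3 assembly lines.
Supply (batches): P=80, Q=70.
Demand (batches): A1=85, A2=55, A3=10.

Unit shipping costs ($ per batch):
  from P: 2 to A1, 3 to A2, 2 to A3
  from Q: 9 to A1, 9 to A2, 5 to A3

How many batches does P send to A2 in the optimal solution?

0

Solving gives:
  P->A1: 80 batches
  Q->A1: 5 batches
  Q->A2: 55 batches
  Q->A3: 10 batches
Total cost = $750.
The route P→A2 is not used.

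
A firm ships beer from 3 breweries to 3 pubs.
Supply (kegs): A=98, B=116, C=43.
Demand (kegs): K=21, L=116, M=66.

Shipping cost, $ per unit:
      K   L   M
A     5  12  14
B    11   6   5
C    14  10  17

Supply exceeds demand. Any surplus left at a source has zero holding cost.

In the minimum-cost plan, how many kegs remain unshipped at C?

Minimum-cost shipments:
  A to K: 21 × $5 = $105
  A to L: 23 × $12 = $276
  B to L: 50 × $6 = $300
  B to M: 66 × $5 = $330
  C to L: 43 × $10 = $430
Total cost = $1441.
C ships 43 of its 43, leaving 0.

0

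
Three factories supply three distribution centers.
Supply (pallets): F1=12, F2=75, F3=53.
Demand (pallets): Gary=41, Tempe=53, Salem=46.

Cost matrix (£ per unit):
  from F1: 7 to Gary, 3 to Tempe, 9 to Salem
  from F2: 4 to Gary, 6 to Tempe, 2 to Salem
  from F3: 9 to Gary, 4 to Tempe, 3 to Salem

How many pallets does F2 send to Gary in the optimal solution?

Solving gives:
  F1→Tempe: 12 × £3 = £36
  F2→Gary: 41 × £4 = £164
  F2→Salem: 34 × £2 = £68
  F3→Tempe: 41 × £4 = £164
  F3→Salem: 12 × £3 = £36
Total cost = £468.
So F2→Gary carries 41 pallets.

41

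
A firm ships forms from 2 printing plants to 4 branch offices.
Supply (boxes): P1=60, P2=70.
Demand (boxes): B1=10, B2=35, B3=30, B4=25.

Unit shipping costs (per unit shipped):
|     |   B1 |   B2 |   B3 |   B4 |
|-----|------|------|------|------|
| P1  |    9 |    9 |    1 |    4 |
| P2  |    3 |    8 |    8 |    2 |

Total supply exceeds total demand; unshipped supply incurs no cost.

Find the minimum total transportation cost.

390

An optimal shipping plan:
  P1 to B3: 30 × 1 = 30
  P2 to B1: 10 × 3 = 30
  P2 to B2: 35 × 8 = 280
  P2 to B4: 25 × 2 = 50
Total = 30 + 30 + 280 + 50 = 390.
(Supply check: P1 ships 30; P2 ships 70.)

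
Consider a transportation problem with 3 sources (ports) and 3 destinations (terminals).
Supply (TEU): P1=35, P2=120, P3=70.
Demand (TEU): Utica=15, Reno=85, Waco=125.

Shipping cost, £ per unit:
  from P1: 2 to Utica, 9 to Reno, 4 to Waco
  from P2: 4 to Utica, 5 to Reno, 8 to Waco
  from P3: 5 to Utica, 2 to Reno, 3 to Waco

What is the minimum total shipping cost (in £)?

An optimal shipping plan:
  P1 to Waco: 35 × £4 = £140
  P2 to Utica: 15 × £4 = £60
  P2 to Reno: 85 × £5 = £425
  P2 to Waco: 20 × £8 = £160
  P3 to Waco: 70 × £3 = £210
Total = 140 + 60 + 425 + 160 + 210 = £995.
(Supply check: P1 ships 35; P2 ships 120; P3 ships 70.)

995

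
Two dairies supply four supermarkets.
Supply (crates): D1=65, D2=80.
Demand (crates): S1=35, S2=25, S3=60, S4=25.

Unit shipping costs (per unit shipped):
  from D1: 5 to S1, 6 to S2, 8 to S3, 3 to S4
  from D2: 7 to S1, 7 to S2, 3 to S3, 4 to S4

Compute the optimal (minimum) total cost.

600

A cheapest plan:
  D1→S1: 35 × 5 = 175
  D1→S2: 25 × 6 = 150
  D1→S4: 5 × 3 = 15
  D2→S3: 60 × 3 = 180
  D2→S4: 20 × 4 = 80
Total = 175 + 150 + 15 + 180 + 80 = 600.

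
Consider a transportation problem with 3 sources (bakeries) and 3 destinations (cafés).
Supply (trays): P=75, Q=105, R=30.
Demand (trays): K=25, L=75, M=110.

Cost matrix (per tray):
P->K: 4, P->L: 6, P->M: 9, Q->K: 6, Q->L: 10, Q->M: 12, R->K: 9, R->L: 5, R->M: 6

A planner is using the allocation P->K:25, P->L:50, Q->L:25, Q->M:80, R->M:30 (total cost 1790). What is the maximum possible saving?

Current plan cost = 25·4 + 50·6 + 25·10 + 80·12 + 30·6 = 1790.
Optimal plan:
  P→L: 75 × 6 = 450
  Q→K: 25 × 6 = 150
  Q→M: 80 × 12 = 960
  R→M: 30 × 6 = 180
Optimal cost = 1740.
Saving = 1790 − 1740 = 50.

50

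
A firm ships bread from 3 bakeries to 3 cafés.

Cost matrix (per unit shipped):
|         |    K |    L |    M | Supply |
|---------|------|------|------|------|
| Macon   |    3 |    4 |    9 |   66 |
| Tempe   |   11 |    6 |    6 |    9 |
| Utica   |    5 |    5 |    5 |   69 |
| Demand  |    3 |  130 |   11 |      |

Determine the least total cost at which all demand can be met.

660

Optimal allocation:
  Macon–K: 3 × 3 = 9
  Macon–L: 63 × 4 = 252
  Tempe–M: 9 × 6 = 54
  Utica–L: 67 × 5 = 335
  Utica–M: 2 × 5 = 10
Total = 9 + 252 + 54 + 335 + 10 = 660.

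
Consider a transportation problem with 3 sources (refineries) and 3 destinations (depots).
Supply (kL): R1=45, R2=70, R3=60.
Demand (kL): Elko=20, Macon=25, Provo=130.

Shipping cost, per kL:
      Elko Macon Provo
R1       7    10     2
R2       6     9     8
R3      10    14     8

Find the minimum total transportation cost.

Optimal allocation:
  R1→Provo: 45 × 2 = 90
  R2→Elko: 20 × 6 = 120
  R2→Macon: 25 × 9 = 225
  R2→Provo: 25 × 8 = 200
  R3→Provo: 60 × 8 = 480
Total = 90 + 120 + 225 + 200 + 480 = 1115.

1115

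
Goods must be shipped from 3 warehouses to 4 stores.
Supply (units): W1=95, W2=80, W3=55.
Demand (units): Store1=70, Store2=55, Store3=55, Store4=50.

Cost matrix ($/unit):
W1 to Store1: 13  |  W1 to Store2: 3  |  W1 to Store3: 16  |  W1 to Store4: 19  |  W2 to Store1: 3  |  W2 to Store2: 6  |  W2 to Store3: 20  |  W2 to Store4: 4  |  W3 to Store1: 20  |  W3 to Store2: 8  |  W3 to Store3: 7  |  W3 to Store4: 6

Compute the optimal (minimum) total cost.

Optimal allocation:
  W1→Store1: 40 × $13 = $520
  W1→Store2: 55 × $3 = $165
  W2→Store1: 30 × $3 = $90
  W2→Store4: 50 × $4 = $200
  W3→Store3: 55 × $7 = $385
Total = 520 + 165 + 90 + 200 + 385 = $1360.

1360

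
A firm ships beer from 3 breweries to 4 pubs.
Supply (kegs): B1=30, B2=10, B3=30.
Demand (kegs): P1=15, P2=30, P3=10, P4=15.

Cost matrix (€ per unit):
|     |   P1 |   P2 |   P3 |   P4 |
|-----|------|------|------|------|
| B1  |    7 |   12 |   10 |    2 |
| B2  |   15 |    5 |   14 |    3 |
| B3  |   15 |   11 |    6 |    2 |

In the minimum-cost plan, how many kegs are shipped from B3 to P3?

The minimum-cost plan:
  B1 to P1: 15 × €7 = €105
  B1 to P4: 15 × €2 = €30
  B2 to P2: 10 × €5 = €50
  B3 to P2: 20 × €11 = €220
  B3 to P3: 10 × €6 = €60
Total cost = €465.
So B3→P3 carries 10 kegs.

10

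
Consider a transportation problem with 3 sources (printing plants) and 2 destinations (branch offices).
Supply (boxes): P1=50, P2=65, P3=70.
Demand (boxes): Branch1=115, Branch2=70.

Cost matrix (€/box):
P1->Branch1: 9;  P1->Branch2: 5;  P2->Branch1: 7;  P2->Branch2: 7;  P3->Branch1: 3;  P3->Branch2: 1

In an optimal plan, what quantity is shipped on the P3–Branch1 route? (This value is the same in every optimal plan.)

50

Optimal shipments:
  P1->Branch2: 50 × €5 = €250
  P2->Branch1: 65 × €7 = €455
  P3->Branch1: 50 × €3 = €150
  P3->Branch2: 20 × €1 = €20
Total cost = €875.
So P3→Branch1 carries 50 boxes.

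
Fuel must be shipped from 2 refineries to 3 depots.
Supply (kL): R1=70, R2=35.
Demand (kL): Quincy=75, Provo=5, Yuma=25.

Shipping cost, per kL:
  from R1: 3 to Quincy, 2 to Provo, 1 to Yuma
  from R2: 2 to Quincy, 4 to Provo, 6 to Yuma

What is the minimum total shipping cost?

Optimal allocation:
  R1–Quincy: 40 kL
  R1–Provo: 5 kL
  R1–Yuma: 25 kL
  R2–Quincy: 35 kL
Total cost = 225.

225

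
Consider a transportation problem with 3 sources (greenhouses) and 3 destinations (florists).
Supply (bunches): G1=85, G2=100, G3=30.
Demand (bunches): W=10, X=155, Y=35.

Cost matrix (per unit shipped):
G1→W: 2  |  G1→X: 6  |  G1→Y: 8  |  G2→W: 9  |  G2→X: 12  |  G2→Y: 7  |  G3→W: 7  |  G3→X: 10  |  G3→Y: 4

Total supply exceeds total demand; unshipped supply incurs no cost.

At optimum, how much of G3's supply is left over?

An optimal plan:
  G1→W: 10 × 2 = 20
  G1→X: 75 × 6 = 450
  G2→X: 80 × 12 = 960
  G2→Y: 5 × 7 = 35
  G3→Y: 30 × 4 = 120
Total cost = 1585.
G3 ships 30 of its 30, leaving 0.

0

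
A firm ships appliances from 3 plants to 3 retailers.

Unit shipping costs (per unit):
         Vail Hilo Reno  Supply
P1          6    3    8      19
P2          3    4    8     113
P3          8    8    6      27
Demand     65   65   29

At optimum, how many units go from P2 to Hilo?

Solving gives:
  P1→Hilo: 19 units
  P2→Vail: 65 units
  P2→Hilo: 46 units
  P2→Reno: 2 units
  P3→Reno: 27 units
Total cost = 614.
So P2→Hilo carries 46 units.

46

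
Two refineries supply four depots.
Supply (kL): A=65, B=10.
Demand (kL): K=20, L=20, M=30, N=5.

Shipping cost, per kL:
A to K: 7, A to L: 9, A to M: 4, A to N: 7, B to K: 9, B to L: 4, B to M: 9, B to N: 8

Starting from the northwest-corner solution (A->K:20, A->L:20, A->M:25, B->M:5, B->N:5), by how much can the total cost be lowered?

80

Current plan cost = 20·7 + 20·9 + 25·4 + 5·9 + 5·8 = 505.
Optimal plan:
  A→K: 20 × 7 = 140
  A→L: 10 × 9 = 90
  A→M: 30 × 4 = 120
  A→N: 5 × 7 = 35
  B→L: 10 × 4 = 40
Optimal cost = 425.
Saving = 505 − 425 = 80.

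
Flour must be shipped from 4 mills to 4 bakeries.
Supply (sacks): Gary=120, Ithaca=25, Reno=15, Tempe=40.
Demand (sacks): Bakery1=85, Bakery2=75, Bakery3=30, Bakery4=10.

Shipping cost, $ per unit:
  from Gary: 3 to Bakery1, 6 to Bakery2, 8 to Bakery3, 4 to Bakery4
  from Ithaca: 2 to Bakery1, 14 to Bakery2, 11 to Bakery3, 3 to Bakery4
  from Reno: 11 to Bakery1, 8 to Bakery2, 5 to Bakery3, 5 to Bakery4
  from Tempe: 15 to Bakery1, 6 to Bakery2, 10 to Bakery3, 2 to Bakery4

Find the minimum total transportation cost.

895

One minimum-cost allocation:
  Gary to Bakery1: 60 × $3 = $180
  Gary to Bakery2: 45 × $6 = $270
  Gary to Bakery3: 15 × $8 = $120
  Ithaca to Bakery1: 25 × $2 = $50
  Reno to Bakery3: 15 × $5 = $75
  Tempe to Bakery2: 30 × $6 = $180
  Tempe to Bakery4: 10 × $2 = $20
Total = 180 + 270 + 120 + 50 + 75 + 180 + 20 = $895.
(Supply check: Gary ships 120; Ithaca ships 25; Reno ships 15; Tempe ships 40.)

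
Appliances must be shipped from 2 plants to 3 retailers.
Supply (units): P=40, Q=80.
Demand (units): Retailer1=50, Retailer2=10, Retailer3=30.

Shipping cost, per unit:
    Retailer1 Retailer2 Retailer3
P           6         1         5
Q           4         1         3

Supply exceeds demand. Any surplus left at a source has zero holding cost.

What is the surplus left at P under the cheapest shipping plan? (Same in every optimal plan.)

30

An optimal plan:
  P→Retailer2: 10 × 1 = 10
  Q→Retailer1: 50 × 4 = 200
  Q→Retailer3: 30 × 3 = 90
Total cost = 300.
P ships 10 of its 40, leaving 30.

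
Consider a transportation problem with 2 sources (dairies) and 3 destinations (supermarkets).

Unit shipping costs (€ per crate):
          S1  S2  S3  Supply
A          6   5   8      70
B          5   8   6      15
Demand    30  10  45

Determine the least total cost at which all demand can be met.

Optimal allocation:
  A->S1: 30 × €6 = €180
  A->S2: 10 × €5 = €50
  A->S3: 30 × €8 = €240
  B->S3: 15 × €6 = €90
Total = 180 + 50 + 240 + 90 = €560.
(Supply check: A ships 70; B ships 15.)

560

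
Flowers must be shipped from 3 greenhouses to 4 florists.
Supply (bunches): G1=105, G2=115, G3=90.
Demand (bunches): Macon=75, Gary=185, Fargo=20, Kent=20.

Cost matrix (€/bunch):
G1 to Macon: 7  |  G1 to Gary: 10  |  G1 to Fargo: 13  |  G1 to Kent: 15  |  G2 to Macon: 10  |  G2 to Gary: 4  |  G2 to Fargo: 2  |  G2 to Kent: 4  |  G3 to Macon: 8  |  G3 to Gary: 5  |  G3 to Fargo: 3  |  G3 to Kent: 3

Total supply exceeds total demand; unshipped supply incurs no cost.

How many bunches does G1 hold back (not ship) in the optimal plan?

Minimum-cost shipments:
  G1→Macon: 75 × €7 = €525
  G1→Gary: 20 × €10 = €200
  G2→Gary: 115 × €4 = €460
  G3→Gary: 50 × €5 = €250
  G3→Fargo: 20 × €3 = €60
  G3→Kent: 20 × €3 = €60
Total cost = €1555.
G1 ships 95 of its 105, leaving 10.

10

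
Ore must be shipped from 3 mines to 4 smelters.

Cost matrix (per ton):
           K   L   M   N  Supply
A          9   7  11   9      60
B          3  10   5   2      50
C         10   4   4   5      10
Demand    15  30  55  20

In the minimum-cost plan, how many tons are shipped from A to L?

30

Optimal shipments:
  A->L: 30 × 7 = 210
  A->M: 30 × 11 = 330
  B->K: 15 × 3 = 45
  B->M: 15 × 5 = 75
  B->N: 20 × 2 = 40
  C->M: 10 × 4 = 40
Total cost = 740.
So A→L carries 30 tons.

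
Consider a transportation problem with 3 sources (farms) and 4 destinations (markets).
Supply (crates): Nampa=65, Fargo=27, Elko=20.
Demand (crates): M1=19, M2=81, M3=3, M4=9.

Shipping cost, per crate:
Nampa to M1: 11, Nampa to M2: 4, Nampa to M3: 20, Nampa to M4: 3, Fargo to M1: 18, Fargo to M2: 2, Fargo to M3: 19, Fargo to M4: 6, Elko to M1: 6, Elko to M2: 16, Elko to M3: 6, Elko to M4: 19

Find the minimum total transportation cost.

439

One minimum-cost allocation:
  Nampa to M1: 2 × 11 = 22
  Nampa to M2: 54 × 4 = 216
  Nampa to M4: 9 × 3 = 27
  Fargo to M2: 27 × 2 = 54
  Elko to M1: 17 × 6 = 102
  Elko to M3: 3 × 6 = 18
Total = 22 + 216 + 27 + 54 + 102 + 18 = 439.
(Supply check: Nampa ships 65; Fargo ships 27; Elko ships 20.)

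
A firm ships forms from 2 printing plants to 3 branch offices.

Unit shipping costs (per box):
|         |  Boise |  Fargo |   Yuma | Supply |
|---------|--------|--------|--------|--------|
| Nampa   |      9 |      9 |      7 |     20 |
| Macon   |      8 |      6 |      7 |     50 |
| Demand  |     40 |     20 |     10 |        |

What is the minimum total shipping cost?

520

A cheapest plan:
  Nampa to Boise: 10 × 9 = 90
  Nampa to Yuma: 10 × 7 = 70
  Macon to Boise: 30 × 8 = 240
  Macon to Fargo: 20 × 6 = 120
Total = 90 + 70 + 240 + 120 = 520.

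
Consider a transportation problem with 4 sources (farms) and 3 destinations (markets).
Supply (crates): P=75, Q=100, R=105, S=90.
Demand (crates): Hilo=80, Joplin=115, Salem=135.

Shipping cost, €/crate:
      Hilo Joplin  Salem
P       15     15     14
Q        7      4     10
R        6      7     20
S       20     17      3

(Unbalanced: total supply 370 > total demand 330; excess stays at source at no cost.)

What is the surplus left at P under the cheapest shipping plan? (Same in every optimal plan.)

40

Minimum-cost shipments:
  P→Salem: 35 × €14 = €490
  Q→Joplin: 90 × €4 = €360
  Q→Salem: 10 × €10 = €100
  R→Hilo: 80 × €6 = €480
  R→Joplin: 25 × €7 = €175
  S→Salem: 90 × €3 = €270
Total cost = €1875.
P ships 35 of its 75, leaving 40.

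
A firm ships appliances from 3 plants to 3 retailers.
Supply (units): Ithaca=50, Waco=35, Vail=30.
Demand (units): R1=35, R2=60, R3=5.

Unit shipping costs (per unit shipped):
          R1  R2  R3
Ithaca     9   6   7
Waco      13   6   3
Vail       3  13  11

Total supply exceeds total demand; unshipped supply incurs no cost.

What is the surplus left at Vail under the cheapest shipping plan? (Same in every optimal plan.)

0

An optimal plan:
  Ithaca to R1: 5 units
  Ithaca to R2: 45 units
  Waco to R2: 15 units
  Waco to R3: 5 units
  Vail to R1: 30 units
Total cost = 510.
Vail ships 30 of its 30, leaving 0.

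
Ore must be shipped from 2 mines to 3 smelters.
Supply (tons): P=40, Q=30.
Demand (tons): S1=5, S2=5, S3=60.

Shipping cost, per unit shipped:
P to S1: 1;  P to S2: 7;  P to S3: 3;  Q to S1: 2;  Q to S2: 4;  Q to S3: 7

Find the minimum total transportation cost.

Optimal allocation:
  P->S3: 40 × 3 = 120
  Q->S1: 5 × 2 = 10
  Q->S2: 5 × 4 = 20
  Q->S3: 20 × 7 = 140
Total = 120 + 10 + 20 + 140 = 290.

290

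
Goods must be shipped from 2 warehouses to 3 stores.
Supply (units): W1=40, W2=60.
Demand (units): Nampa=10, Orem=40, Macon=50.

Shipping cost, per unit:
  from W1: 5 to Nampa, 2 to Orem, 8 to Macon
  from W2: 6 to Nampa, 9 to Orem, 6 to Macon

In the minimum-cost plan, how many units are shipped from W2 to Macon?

50

Optimal shipments:
  W1→Orem: 40 × 2 = 80
  W2→Nampa: 10 × 6 = 60
  W2→Macon: 50 × 6 = 300
Total cost = 440.
So W2→Macon carries 50 units.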